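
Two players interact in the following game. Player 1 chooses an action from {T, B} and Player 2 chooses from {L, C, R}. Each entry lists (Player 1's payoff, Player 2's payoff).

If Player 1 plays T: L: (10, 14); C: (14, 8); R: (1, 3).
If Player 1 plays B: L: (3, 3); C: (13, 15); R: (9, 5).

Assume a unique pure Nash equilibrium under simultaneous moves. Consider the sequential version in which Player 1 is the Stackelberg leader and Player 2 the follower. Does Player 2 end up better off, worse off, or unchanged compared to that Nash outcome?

Solve by backward induction (Player 1 leads).
- T → Player 2 plays L (best of 14, 8, 3); Player 1 gets 10.
- B → Player 2 plays C (best of 3, 15, 5); Player 1 gets 13.
Maximizing over 10, 13, Player 1 chooses B. Subgame-perfect outcome: (B, C) with payoffs (13, 15).
For the simultaneous game, intersect best replies.
Player 1's best replies: L→T; C→T; R→B.
Player 2's best replies: T→L; B→C.
The unique mutual best reply is (T, L), giving (10, 14).
Player 2 earns 15 sequentially versus 14 at the Nash outcome: better off.

better off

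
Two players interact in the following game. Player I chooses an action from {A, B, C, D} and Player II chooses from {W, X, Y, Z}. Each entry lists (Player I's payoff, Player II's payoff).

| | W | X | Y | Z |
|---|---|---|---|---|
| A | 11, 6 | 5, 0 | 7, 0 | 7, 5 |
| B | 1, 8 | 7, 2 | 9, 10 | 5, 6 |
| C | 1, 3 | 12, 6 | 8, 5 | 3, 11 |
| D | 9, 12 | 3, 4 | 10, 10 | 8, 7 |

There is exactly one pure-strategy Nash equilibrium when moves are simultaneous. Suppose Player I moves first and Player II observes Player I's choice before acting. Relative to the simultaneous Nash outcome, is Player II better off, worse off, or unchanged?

unchanged

Solve by backward induction (Player I leads).
- A → Player II plays W (best of 6, 0, 0, 5); Player I gets 11.
- B → Player II plays Y (best of 8, 2, 10, 6); Player I gets 9.
- C → Player II plays Z (best of 3, 6, 5, 11); Player I gets 3.
- D → Player II plays W (best of 12, 4, 10, 7); Player I gets 9.
Maximizing over 11, 9, 3, 9, Player I chooses A. Subgame-perfect outcome: (A, W) with payoffs (11, 6).
For the simultaneous game, intersect best replies.
Player I's best replies: W→A; X→C; Y→D; Z→D.
Player II's best replies: A→W; B→Y; C→Z; D→W.
The unique mutual best reply is (A, W), giving (11, 6).
Player II earns 6 sequentially versus 6 at the Nash outcome: unchanged.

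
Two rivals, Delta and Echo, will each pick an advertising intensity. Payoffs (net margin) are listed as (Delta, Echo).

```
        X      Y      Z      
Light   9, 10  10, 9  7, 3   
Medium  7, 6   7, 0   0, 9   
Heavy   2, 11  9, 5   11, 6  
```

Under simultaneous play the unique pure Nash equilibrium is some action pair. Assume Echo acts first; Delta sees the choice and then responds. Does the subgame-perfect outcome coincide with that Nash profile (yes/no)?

yes

Backward induction with Echo moving first.
- X: BR = Light, leader payoff 10.
- Y: BR = Light, leader payoff 9.
- Z: BR = Heavy, leader payoff 6.
Among 10, 9, 6, the best is 10 at X. Subgame-perfect outcome: (Light, X) with payoffs (9, 10).
Under simultaneous play:
Delta's best replies: X→Light; Y→Light; Z→Heavy.
Echo's best replies: Light→X; Medium→Z; Heavy→X.
Only (Light, X) has each player best-responding; Nash payoffs (9, 10).
Sequential outcome (Light, X) coincides with the Nash profile (Light, X).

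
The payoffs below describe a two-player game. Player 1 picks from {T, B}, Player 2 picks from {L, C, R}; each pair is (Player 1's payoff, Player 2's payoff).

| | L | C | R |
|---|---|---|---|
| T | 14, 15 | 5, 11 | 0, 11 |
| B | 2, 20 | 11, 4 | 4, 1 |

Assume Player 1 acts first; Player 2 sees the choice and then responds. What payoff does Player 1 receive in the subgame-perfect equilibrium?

Work backward from Player 2's decision.
- T: Player 2 compares 15, 11, 11 and picks L; Player 1 would get 14.
- B: Player 2 compares 20, 4, 1 and picks L; Player 1 would get 2.
Maximizing over 14, 2, Player 1 chooses T. Subgame-perfect outcome: (T, L) with payoffs (14, 15).

14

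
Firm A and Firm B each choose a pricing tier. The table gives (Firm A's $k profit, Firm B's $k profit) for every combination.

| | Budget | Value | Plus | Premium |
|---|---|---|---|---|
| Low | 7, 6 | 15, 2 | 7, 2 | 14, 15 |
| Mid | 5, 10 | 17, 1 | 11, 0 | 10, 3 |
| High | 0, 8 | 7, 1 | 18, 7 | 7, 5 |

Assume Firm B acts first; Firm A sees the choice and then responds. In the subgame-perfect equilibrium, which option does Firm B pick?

Premium

Work backward from Firm A's decision.
- Budget → Firm A plays Low (best of 7, 5, 0); Firm B gets 6.
- Value → Firm A plays Mid (best of 15, 17, 7); Firm B gets 1.
- Plus → Firm A plays High (best of 7, 11, 18); Firm B gets 7.
- Premium → Firm A plays Low (best of 14, 10, 7); Firm B gets 15.
Maximizing over 6, 1, 7, 15, Firm B chooses Premium. Subgame-perfect outcome: (Low, Premium) with payoffs (14, 15).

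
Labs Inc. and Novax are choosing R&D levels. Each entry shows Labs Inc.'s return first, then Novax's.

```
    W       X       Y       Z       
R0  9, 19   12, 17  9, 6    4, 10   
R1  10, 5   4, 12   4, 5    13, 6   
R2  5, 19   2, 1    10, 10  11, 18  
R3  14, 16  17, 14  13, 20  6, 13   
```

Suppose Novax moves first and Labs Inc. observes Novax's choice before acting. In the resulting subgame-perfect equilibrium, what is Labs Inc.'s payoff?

Work backward from Labs Inc.'s decision.
- W → Labs Inc. plays R3 (best of 9, 10, 5, 14); Novax gets 16.
- X → Labs Inc. plays R3 (best of 12, 4, 2, 17); Novax gets 14.
- Y → Labs Inc. plays R3 (best of 9, 4, 10, 13); Novax gets 20.
- Z → Labs Inc. plays R1 (best of 4, 13, 11, 6); Novax gets 6.
Among 16, 14, 20, 6, the best is 20 at Y. Subgame-perfect outcome: (R3, Y) with payoffs (13, 20).

13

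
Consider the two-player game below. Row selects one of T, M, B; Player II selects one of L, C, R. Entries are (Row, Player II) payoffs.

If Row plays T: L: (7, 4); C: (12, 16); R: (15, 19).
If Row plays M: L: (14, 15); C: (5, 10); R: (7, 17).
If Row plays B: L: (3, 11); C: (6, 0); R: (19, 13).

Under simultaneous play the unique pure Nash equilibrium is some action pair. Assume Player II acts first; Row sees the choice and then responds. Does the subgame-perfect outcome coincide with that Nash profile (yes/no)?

Solve by backward induction (Player II leads).
- L: Row compares 7, 14, 3 and picks M; Player II would get 15.
- C: Row compares 12, 5, 6 and picks T; Player II would get 16.
- R: Row compares 15, 7, 19 and picks B; Player II would get 13.
Player II's induced payoffs are 15, 16, 13, so Player II commits to C. Subgame-perfect outcome: (T, C) with payoffs (12, 16).
Now find the simultaneous Nash equilibrium.
Row's best replies: L→M; C→T; R→B.
Player II's best replies: T→R; M→R; B→R.
Only (B, R) has each player best-responding; Nash payoffs (19, 13).
Sequential outcome (T, C) differs from the Nash profile (B, R).

no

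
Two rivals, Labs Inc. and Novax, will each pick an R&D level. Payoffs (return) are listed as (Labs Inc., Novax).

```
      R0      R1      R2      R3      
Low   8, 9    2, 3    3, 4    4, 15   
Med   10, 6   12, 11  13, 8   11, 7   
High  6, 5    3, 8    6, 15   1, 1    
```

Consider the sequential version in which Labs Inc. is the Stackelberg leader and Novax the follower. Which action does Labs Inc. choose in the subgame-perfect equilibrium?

Backward induction with Labs Inc. moving first.
- Low: Novax compares 9, 3, 4, 15 and picks R3; Labs Inc. would get 4.
- Med: Novax compares 6, 11, 8, 7 and picks R1; Labs Inc. would get 12.
- High: Novax compares 5, 8, 15, 1 and picks R2; Labs Inc. would get 6.
Maximizing over 4, 12, 6, Labs Inc. chooses Med. Subgame-perfect outcome: (Med, R1) with payoffs (12, 11).

Med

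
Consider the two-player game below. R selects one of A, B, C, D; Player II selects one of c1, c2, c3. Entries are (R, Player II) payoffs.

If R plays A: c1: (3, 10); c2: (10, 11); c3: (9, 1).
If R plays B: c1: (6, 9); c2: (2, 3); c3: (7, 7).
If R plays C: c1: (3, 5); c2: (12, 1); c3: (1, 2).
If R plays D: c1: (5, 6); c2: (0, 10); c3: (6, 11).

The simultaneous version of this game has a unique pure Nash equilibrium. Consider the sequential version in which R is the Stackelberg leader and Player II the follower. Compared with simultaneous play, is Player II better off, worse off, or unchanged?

better off

Player II best-responds to each possible R move:
- A: BR = c2, leader payoff 10.
- B: BR = c1, leader payoff 6.
- C: BR = c1, leader payoff 3.
- D: BR = c3, leader payoff 6.
R's induced payoffs are 10, 6, 3, 6, so R commits to A. Subgame-perfect outcome: (A, c2) with payoffs (10, 11).
Under simultaneous play:
R's best replies: c1→B; c2→C; c3→A.
Player II's best replies: A→c2; B→c1; C→c1; D→c3.
The unique mutual best reply is (B, c1), giving (6, 9).
Player II earns 11 sequentially versus 9 at the Nash outcome: better off.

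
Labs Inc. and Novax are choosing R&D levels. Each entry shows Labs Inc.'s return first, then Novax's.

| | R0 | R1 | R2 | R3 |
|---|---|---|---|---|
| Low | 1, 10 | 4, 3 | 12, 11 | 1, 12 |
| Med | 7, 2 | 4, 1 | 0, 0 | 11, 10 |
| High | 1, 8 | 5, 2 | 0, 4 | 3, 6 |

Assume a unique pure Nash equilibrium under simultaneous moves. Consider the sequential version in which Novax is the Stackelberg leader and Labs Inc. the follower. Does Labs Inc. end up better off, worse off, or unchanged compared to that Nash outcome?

Solve by backward induction (Novax leads).
- R0: BR = Med, leader payoff 2.
- R1: BR = High, leader payoff 2.
- R2: BR = Low, leader payoff 11.
- R3: BR = Med, leader payoff 10.
Among 2, 2, 11, 10, the best is 11 at R2. Subgame-perfect outcome: (Low, R2) with payoffs (12, 11).
Now find the simultaneous Nash equilibrium.
Labs Inc.'s best replies: R0→Med; R1→High; R2→Low; R3→Med.
Novax's best replies: Low→R3; Med→R3; High→R0.
The unique mutual best reply is (Med, R3), giving (11, 10).
Labs Inc. earns 12 sequentially versus 11 at the Nash outcome: better off.

better off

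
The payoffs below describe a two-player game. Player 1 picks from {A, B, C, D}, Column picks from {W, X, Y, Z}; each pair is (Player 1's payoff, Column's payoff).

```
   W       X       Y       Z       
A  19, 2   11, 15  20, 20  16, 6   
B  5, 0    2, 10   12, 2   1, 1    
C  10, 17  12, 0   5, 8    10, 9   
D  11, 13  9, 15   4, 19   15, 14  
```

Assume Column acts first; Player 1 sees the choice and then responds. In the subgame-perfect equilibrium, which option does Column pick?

Y

Backward induction with Column moving first.
- W: Player 1 compares 19, 5, 10, 11 and picks A; Column would get 2.
- X: Player 1 compares 11, 2, 12, 9 and picks C; Column would get 0.
- Y: Player 1 compares 20, 12, 5, 4 and picks A; Column would get 20.
- Z: Player 1 compares 16, 1, 10, 15 and picks A; Column would get 6.
Column's induced payoffs are 2, 0, 20, 6, so Column commits to Y. Subgame-perfect outcome: (A, Y) with payoffs (20, 20).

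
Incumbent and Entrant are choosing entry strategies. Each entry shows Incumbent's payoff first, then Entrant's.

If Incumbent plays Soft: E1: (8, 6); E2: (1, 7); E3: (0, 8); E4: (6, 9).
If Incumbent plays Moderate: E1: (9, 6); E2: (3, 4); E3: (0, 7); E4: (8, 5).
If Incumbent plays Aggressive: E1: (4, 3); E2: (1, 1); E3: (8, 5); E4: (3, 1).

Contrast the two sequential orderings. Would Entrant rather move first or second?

first

If Incumbent leads: Entrant's best replies are Soft→E4, Moderate→E3, Aggressive→E3; Incumbent's induced payoffs 6, 0, 8; outcome (Aggressive, E3), payoffs (8, 5).
If Entrant leads: Incumbent's best replies are E1→Moderate, E2→Moderate, E3→Aggressive, E4→Moderate; Entrant's induced payoffs 6, 4, 5, 5; outcome (Moderate, E1), payoffs (9, 6).
Entrant gets 6 moving first and 5 moving second, so Entrant prefers to move first.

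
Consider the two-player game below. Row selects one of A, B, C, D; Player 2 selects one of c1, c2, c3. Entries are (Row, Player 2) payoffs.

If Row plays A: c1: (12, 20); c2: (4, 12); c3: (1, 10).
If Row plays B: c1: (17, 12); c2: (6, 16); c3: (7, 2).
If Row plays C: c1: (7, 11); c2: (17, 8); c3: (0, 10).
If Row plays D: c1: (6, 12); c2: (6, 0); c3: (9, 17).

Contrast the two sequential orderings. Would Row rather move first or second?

first

If Row leads: Player 2's best replies are A→c1, B→c2, C→c1, D→c3; Row's induced payoffs 12, 6, 7, 9; outcome (A, c1), payoffs (12, 20).
If Player 2 leads: Row's best replies are c1→B, c2→C, c3→D; Player 2's induced payoffs 12, 8, 17; outcome (D, c3), payoffs (9, 17).
Row gets 12 moving first and 9 moving second, so Row prefers to move first.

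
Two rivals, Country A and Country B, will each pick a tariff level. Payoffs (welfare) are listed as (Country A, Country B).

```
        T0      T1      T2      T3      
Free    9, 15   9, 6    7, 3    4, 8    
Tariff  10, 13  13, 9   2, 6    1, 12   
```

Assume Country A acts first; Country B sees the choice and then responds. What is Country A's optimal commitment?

Work backward from Country B's decision.
- Free → Country B plays T0 (best of 15, 6, 3, 8); Country A gets 9.
- Tariff → Country B plays T0 (best of 13, 9, 6, 12); Country A gets 10.
Among 9, 10, the best is 10 at Tariff. Subgame-perfect outcome: (Tariff, T0) with payoffs (10, 13).

Tariff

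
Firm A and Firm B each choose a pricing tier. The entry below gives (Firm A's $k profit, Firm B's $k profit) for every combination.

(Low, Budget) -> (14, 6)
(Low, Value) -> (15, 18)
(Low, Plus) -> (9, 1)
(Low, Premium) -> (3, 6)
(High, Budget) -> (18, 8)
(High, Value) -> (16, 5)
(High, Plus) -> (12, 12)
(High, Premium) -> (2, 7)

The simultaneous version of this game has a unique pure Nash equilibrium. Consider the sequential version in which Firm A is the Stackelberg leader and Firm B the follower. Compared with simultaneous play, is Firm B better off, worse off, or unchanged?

better off

Work backward from Firm B's decision.
- Low → Firm B plays Value (best of 6, 18, 1, 6); Firm A gets 15.
- High → Firm B plays Plus (best of 8, 5, 12, 7); Firm A gets 12.
Among 15, 12, the best is 15 at Low. Subgame-perfect outcome: (Low, Value) with payoffs (15, 18).
Now find the simultaneous Nash equilibrium.
Firm A's best replies: Budget→High; Value→High; Plus→High; Premium→Low.
Firm B's best replies: Low→Value; High→Plus.
The unique mutual best reply is (High, Plus), giving (12, 12).
Firm B earns 18 sequentially versus 12 at the Nash outcome: better off.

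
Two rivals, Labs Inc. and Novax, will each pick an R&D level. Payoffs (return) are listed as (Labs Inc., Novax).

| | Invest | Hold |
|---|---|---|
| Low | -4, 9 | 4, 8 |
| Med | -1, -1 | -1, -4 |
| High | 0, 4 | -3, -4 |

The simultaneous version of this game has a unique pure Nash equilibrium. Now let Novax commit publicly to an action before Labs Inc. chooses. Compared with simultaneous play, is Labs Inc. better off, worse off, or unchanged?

better off

Solve by backward induction (Novax leads).
- Invest: BR = High, leader payoff 4.
- Hold: BR = Low, leader payoff 8.
Maximizing over 4, 8, Novax chooses Hold. Subgame-perfect outcome: (Low, Hold) with payoffs (4, 8).
Under simultaneous play:
Labs Inc.'s best replies: Invest→High; Hold→Low.
Novax's best replies: Low→Invest; Med→Invest; High→Invest.
Only (High, Invest) has each player best-responding; Nash payoffs (0, 4).
Labs Inc. earns 4 sequentially versus 0 at the Nash outcome: better off.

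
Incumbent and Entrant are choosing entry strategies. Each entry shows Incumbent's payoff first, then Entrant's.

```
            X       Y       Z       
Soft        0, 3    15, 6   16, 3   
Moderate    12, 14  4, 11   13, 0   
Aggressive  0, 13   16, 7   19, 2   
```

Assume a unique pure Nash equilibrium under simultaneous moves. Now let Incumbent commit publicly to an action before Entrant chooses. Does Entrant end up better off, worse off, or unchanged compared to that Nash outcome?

worse off

Backward induction with Incumbent moving first.
- Soft: Entrant compares 3, 6, 3 and picks Y; Incumbent would get 15.
- Moderate: Entrant compares 14, 11, 0 and picks X; Incumbent would get 12.
- Aggressive: Entrant compares 13, 7, 2 and picks X; Incumbent would get 0.
Maximizing over 15, 12, 0, Incumbent chooses Soft. Subgame-perfect outcome: (Soft, Y) with payoffs (15, 6).
Under simultaneous play:
Incumbent's best replies: X→Moderate; Y→Aggressive; Z→Aggressive.
Entrant's best replies: Soft→Y; Moderate→X; Aggressive→X.
Only (Moderate, X) has each player best-responding; Nash payoffs (12, 14).
Entrant earns 6 sequentially versus 14 at the Nash outcome: worse off.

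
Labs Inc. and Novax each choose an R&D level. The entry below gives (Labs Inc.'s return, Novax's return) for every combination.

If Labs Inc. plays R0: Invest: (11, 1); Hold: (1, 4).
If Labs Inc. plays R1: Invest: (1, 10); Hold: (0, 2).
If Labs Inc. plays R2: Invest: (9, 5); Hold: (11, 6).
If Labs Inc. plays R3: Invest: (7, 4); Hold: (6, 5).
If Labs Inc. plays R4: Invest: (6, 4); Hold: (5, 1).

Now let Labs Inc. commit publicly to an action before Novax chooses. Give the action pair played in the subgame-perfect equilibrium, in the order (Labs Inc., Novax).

Backward induction with Labs Inc. moving first.
- R0 → Novax plays Hold (best of 1, 4); Labs Inc. gets 1.
- R1 → Novax plays Invest (best of 10, 2); Labs Inc. gets 1.
- R2 → Novax plays Hold (best of 5, 6); Labs Inc. gets 11.
- R3 → Novax plays Hold (best of 4, 5); Labs Inc. gets 6.
- R4 → Novax plays Invest (best of 4, 1); Labs Inc. gets 6.
Labs Inc.'s induced payoffs are 1, 1, 11, 6, 6, so Labs Inc. commits to R2. Subgame-perfect outcome: (R2, Hold) with payoffs (11, 6).

(R2, Hold)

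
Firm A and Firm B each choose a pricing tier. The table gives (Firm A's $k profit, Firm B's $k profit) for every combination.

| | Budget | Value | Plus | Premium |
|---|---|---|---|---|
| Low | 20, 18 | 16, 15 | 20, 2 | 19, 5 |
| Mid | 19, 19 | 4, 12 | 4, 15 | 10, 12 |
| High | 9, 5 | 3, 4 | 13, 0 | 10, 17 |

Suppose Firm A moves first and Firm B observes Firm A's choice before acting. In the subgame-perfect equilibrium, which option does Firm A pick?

Low

Backward induction with Firm A moving first.
- Low → Firm B plays Budget (best of 18, 15, 2, 5); Firm A gets 20.
- Mid → Firm B plays Budget (best of 19, 12, 15, 12); Firm A gets 19.
- High → Firm B plays Premium (best of 5, 4, 0, 17); Firm A gets 10.
Maximizing over 20, 19, 10, Firm A chooses Low. Subgame-perfect outcome: (Low, Budget) with payoffs (20, 18).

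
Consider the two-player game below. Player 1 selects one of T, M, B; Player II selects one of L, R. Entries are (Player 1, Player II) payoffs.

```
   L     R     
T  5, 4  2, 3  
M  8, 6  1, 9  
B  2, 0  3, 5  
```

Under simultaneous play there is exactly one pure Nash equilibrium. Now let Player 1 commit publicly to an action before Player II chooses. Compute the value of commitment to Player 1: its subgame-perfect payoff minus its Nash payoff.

Work backward from Player II's decision.
- T: BR = L, leader payoff 5.
- M: BR = R, leader payoff 1.
- B: BR = R, leader payoff 3.
Player 1's induced payoffs are 5, 1, 3, so Player 1 commits to T. Subgame-perfect outcome: (T, L) with payoffs (5, 4).
Under simultaneous play:
Player 1's best replies: L→M; R→B.
Player II's best replies: T→L; M→R; B→R.
Only (B, R) has each player best-responding; Nash payoffs (3, 5).
Player 1's commitment gain: 5 − 3 = 2.

2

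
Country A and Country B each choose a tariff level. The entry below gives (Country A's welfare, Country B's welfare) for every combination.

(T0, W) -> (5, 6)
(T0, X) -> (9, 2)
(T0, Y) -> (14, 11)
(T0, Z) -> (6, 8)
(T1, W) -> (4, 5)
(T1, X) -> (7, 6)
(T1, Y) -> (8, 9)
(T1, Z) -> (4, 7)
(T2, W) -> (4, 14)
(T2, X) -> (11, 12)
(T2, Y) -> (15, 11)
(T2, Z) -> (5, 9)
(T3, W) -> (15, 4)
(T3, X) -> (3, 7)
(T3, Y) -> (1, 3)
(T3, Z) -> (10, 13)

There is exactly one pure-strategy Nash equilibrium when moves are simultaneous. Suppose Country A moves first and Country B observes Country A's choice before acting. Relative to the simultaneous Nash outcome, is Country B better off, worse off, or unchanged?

worse off

Solve by backward induction (Country A leads).
- T0: Country B compares 6, 2, 11, 8 and picks Y; Country A would get 14.
- T1: Country B compares 5, 6, 9, 7 and picks Y; Country A would get 8.
- T2: Country B compares 14, 12, 11, 9 and picks W; Country A would get 4.
- T3: Country B compares 4, 7, 3, 13 and picks Z; Country A would get 10.
Among 14, 8, 4, 10, the best is 14 at T0. Subgame-perfect outcome: (T0, Y) with payoffs (14, 11).
Under simultaneous play:
Country A's best replies: W→T3; X→T2; Y→T2; Z→T3.
Country B's best replies: T0→Y; T1→Y; T2→W; T3→Z.
The unique mutual best reply is (T3, Z), giving (10, 13).
Country B earns 11 sequentially versus 13 at the Nash outcome: worse off.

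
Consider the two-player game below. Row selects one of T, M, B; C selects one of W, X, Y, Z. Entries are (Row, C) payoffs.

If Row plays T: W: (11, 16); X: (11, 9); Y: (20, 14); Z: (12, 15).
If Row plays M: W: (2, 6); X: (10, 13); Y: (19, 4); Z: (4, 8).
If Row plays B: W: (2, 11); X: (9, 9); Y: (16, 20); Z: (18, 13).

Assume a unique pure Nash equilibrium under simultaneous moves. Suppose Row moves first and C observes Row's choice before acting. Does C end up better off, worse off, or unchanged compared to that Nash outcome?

better off

Backward induction with Row moving first.
- T: BR = W, leader payoff 11.
- M: BR = X, leader payoff 10.
- B: BR = Y, leader payoff 16.
Among 11, 10, 16, the best is 16 at B. Subgame-perfect outcome: (B, Y) with payoffs (16, 20).
For the simultaneous game, intersect best replies.
Row's best replies: W→T; X→T; Y→T; Z→B.
C's best replies: T→W; M→X; B→Y.
The unique mutual best reply is (T, W), giving (11, 16).
C earns 20 sequentially versus 16 at the Nash outcome: better off.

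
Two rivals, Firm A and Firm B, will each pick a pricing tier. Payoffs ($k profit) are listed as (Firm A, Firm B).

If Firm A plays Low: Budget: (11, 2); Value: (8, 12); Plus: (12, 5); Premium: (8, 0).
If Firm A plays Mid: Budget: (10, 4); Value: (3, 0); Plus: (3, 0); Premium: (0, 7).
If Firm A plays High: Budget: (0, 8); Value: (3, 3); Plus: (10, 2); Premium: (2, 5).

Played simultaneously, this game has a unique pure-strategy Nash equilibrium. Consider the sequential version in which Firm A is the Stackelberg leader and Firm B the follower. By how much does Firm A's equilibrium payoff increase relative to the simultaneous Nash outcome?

Backward induction with Firm A moving first.
- Low: Firm B compares 2, 12, 5, 0 and picks Value; Firm A would get 8.
- Mid: Firm B compares 4, 0, 0, 7 and picks Premium; Firm A would get 0.
- High: Firm B compares 8, 3, 2, 5 and picks Budget; Firm A would get 0.
Among 8, 0, 0, the best is 8 at Low. Subgame-perfect outcome: (Low, Value) with payoffs (8, 12).
For the simultaneous game, intersect best replies.
Firm A's best replies: Budget→Low; Value→Low; Plus→Low; Premium→Low.
Firm B's best replies: Low→Value; Mid→Premium; High→Budget.
Only (Low, Value) has each player best-responding; Nash payoffs (8, 12).
Firm A's commitment gain: 8 − 8 = 0.

0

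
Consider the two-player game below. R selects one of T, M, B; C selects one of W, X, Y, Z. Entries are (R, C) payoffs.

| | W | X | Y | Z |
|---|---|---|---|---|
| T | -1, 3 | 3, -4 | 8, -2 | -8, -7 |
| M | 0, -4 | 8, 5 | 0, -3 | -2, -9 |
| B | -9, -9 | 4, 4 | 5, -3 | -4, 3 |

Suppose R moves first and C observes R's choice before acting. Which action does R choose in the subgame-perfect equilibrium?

M

Work backward from C's decision.
- T: C compares 3, -4, -2, -7 and picks W; R would get -1.
- M: C compares -4, 5, -3, -9 and picks X; R would get 8.
- B: C compares -9, 4, -3, 3 and picks X; R would get 4.
Among -1, 8, 4, the best is 8 at M. Subgame-perfect outcome: (M, X) with payoffs (8, 5).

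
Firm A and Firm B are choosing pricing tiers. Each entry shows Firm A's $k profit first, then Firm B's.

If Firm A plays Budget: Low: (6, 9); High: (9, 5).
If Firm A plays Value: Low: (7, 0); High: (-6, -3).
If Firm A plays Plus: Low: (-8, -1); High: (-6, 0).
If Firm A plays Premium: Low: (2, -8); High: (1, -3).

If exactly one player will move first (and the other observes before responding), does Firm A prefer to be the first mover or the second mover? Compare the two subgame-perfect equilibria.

If Firm A leads: Firm B's best replies are Budget→Low, Value→Low, Plus→High, Premium→High; Firm A's induced payoffs 6, 7, -6, 1; outcome (Value, Low), payoffs (7, 0).
If Firm B leads: Firm A's best replies are Low→Value, High→Budget; Firm B's induced payoffs 0, 5; outcome (Budget, High), payoffs (9, 5).
Firm A gets 7 moving first and 9 moving second, so Firm A prefers to move second.

second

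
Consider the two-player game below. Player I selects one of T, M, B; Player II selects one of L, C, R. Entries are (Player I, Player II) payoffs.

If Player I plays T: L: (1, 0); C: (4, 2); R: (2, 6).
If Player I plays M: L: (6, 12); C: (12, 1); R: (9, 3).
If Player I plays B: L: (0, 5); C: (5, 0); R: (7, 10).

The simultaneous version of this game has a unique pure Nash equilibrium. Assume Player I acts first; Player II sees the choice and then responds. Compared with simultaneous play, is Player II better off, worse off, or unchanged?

worse off

Solve by backward induction (Player I leads).
- T: Player II compares 0, 2, 6 and picks R; Player I would get 2.
- M: Player II compares 12, 1, 3 and picks L; Player I would get 6.
- B: Player II compares 5, 0, 10 and picks R; Player I would get 7.
Among 2, 6, 7, the best is 7 at B. Subgame-perfect outcome: (B, R) with payoffs (7, 10).
Now find the simultaneous Nash equilibrium.
Player I's best replies: L→M; C→M; R→M.
Player II's best replies: T→R; M→L; B→R.
The unique mutual best reply is (M, L), giving (6, 12).
Player II earns 10 sequentially versus 12 at the Nash outcome: worse off.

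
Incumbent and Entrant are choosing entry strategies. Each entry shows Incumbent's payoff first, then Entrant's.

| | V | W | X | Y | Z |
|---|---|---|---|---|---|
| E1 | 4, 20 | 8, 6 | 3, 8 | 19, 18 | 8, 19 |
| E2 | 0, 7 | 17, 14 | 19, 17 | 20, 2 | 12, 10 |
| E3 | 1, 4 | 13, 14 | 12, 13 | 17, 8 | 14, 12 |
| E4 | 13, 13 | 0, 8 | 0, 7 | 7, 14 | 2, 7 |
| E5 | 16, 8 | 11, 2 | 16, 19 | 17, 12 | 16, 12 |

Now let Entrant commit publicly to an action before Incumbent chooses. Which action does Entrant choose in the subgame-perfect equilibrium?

Backward induction with Entrant moving first.
- V: BR = E5, leader payoff 8.
- W: BR = E2, leader payoff 14.
- X: BR = E2, leader payoff 17.
- Y: BR = E2, leader payoff 2.
- Z: BR = E5, leader payoff 12.
Maximizing over 8, 14, 17, 2, 12, Entrant chooses X. Subgame-perfect outcome: (E2, X) with payoffs (19, 17).

X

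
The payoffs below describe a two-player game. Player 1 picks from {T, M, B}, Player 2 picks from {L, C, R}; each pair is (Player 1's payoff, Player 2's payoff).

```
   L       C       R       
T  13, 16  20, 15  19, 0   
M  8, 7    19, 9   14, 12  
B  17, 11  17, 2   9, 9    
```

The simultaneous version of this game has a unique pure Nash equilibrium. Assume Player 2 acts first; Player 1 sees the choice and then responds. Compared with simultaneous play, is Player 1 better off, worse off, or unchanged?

Work backward from Player 1's decision.
- L: Player 1 compares 13, 8, 17 and picks B; Player 2 would get 11.
- C: Player 1 compares 20, 19, 17 and picks T; Player 2 would get 15.
- R: Player 1 compares 19, 14, 9 and picks T; Player 2 would get 0.
Maximizing over 11, 15, 0, Player 2 chooses C. Subgame-perfect outcome: (T, C) with payoffs (20, 15).
For the simultaneous game, intersect best replies.
Player 1's best replies: L→B; C→T; R→T.
Player 2's best replies: T→L; M→R; B→L.
The unique mutual best reply is (B, L), giving (17, 11).
Player 1 earns 20 sequentially versus 17 at the Nash outcome: better off.

better off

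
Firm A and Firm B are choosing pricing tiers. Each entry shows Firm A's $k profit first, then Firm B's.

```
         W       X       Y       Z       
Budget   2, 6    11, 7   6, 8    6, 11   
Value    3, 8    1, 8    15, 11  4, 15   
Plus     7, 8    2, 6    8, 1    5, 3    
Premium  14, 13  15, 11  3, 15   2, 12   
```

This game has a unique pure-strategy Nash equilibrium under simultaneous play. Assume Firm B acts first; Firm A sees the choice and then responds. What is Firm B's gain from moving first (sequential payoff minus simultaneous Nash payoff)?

Firm A best-responds to each possible Firm B move:
- W: Firm A compares 2, 3, 7, 14 and picks Premium; Firm B would get 13.
- X: Firm A compares 11, 1, 2, 15 and picks Premium; Firm B would get 11.
- Y: Firm A compares 6, 15, 8, 3 and picks Value; Firm B would get 11.
- Z: Firm A compares 6, 4, 5, 2 and picks Budget; Firm B would get 11.
Firm B's induced payoffs are 13, 11, 11, 11, so Firm B commits to W. Subgame-perfect outcome: (Premium, W) with payoffs (14, 13).
Under simultaneous play:
Firm A's best replies: W→Premium; X→Premium; Y→Value; Z→Budget.
Firm B's best replies: Budget→Z; Value→Z; Plus→W; Premium→Y.
Only (Budget, Z) has each player best-responding; Nash payoffs (6, 11).
Firm B's commitment gain: 13 − 11 = 2.

2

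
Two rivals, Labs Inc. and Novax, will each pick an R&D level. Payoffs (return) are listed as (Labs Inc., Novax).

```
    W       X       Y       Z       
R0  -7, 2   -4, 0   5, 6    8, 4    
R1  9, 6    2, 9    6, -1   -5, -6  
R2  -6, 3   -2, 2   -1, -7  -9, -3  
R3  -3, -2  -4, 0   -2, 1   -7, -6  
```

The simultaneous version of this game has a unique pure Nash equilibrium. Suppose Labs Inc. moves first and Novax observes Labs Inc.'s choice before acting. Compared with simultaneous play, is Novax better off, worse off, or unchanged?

Work backward from Novax's decision.
- R0: Novax compares 2, 0, 6, 4 and picks Y; Labs Inc. would get 5.
- R1: Novax compares 6, 9, -1, -6 and picks X; Labs Inc. would get 2.
- R2: Novax compares 3, 2, -7, -3 and picks W; Labs Inc. would get -6.
- R3: Novax compares -2, 0, 1, -6 and picks Y; Labs Inc. would get -2.
Among 5, 2, -6, -2, the best is 5 at R0. Subgame-perfect outcome: (R0, Y) with payoffs (5, 6).
Now find the simultaneous Nash equilibrium.
Labs Inc.'s best replies: W→R1; X→R1; Y→R1; Z→R0.
Novax's best replies: R0→Y; R1→X; R2→W; R3→Y.
The unique mutual best reply is (R1, X), giving (2, 9).
Novax earns 6 sequentially versus 9 at the Nash outcome: worse off.

worse off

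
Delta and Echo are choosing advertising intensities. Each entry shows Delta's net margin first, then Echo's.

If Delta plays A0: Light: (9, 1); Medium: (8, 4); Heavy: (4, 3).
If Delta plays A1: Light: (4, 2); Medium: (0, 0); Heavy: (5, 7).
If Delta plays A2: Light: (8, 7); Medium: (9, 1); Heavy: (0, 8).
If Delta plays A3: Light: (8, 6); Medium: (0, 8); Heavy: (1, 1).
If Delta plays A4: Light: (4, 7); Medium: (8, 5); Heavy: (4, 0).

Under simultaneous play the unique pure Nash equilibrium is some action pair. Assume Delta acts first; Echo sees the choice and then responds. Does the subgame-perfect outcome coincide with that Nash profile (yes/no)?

Solve by backward induction (Delta leads).
- A0 → Echo plays Medium (best of 1, 4, 3); Delta gets 8.
- A1 → Echo plays Heavy (best of 2, 0, 7); Delta gets 5.
- A2 → Echo plays Heavy (best of 7, 1, 8); Delta gets 0.
- A3 → Echo plays Medium (best of 6, 8, 1); Delta gets 0.
- A4 → Echo plays Light (best of 7, 5, 0); Delta gets 4.
Delta's induced payoffs are 8, 5, 0, 0, 4, so Delta commits to A0. Subgame-perfect outcome: (A0, Medium) with payoffs (8, 4).
For the simultaneous game, intersect best replies.
Delta's best replies: Light→A0; Medium→A2; Heavy→A1.
Echo's best replies: A0→Medium; A1→Heavy; A2→Heavy; A3→Medium; A4→Light.
Only (A1, Heavy) has each player best-responding; Nash payoffs (5, 7).
Sequential outcome (A0, Medium) differs from the Nash profile (A1, Heavy).

no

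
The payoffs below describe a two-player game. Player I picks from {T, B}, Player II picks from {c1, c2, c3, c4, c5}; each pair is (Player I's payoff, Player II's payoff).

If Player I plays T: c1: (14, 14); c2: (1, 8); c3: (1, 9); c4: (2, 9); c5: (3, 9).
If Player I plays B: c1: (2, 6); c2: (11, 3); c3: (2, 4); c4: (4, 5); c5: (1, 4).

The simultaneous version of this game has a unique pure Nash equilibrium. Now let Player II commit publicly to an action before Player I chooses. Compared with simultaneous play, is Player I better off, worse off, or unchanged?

Work backward from Player I's decision.
- c1 → Player I plays T (best of 14, 2); Player II gets 14.
- c2 → Player I plays B (best of 1, 11); Player II gets 3.
- c3 → Player I plays B (best of 1, 2); Player II gets 4.
- c4 → Player I plays B (best of 2, 4); Player II gets 5.
- c5 → Player I plays T (best of 3, 1); Player II gets 9.
Among 14, 3, 4, 5, 9, the best is 14 at c1. Subgame-perfect outcome: (T, c1) with payoffs (14, 14).
Now find the simultaneous Nash equilibrium.
Player I's best replies: c1→T; c2→B; c3→B; c4→B; c5→T.
Player II's best replies: T→c1; B→c1.
Only (T, c1) has each player best-responding; Nash payoffs (14, 14).
Player I earns 14 sequentially versus 14 at the Nash outcome: unchanged.

unchanged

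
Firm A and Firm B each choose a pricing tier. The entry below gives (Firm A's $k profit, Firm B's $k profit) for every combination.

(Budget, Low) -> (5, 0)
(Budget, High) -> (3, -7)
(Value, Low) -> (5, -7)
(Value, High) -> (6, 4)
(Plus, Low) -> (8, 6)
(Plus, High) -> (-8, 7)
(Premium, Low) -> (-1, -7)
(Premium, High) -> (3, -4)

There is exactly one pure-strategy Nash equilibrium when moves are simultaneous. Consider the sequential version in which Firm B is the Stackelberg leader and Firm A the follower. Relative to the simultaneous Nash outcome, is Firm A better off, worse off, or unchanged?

Solve by backward induction (Firm B leads).
- Low: BR = Plus, leader payoff 6.
- High: BR = Value, leader payoff 4.
Among 6, 4, the best is 6 at Low. Subgame-perfect outcome: (Plus, Low) with payoffs (8, 6).
For the simultaneous game, intersect best replies.
Firm A's best replies: Low→Plus; High→Value.
Firm B's best replies: Budget→Low; Value→High; Plus→High; Premium→High.
The unique mutual best reply is (Value, High), giving (6, 4).
Firm A earns 8 sequentially versus 6 at the Nash outcome: better off.

better off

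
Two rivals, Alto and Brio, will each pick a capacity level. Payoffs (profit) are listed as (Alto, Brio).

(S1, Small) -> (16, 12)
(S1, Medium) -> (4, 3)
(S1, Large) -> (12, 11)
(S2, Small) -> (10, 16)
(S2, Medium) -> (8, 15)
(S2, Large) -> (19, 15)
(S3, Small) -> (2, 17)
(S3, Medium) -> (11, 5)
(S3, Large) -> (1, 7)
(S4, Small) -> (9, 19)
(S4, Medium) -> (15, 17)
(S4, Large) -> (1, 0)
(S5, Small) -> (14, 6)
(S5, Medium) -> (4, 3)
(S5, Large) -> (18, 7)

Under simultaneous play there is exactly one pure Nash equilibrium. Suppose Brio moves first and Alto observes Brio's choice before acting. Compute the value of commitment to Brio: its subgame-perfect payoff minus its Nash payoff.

Alto best-responds to each possible Brio move:
- Small: BR = S1, leader payoff 12.
- Medium: BR = S4, leader payoff 17.
- Large: BR = S2, leader payoff 15.
Maximizing over 12, 17, 15, Brio chooses Medium. Subgame-perfect outcome: (S4, Medium) with payoffs (15, 17).
Under simultaneous play:
Alto's best replies: Small→S1; Medium→S4; Large→S2.
Brio's best replies: S1→Small; S2→Small; S3→Small; S4→Small; S5→Large.
The unique mutual best reply is (S1, Small), giving (16, 12).
Brio's commitment gain: 17 − 12 = 5.

5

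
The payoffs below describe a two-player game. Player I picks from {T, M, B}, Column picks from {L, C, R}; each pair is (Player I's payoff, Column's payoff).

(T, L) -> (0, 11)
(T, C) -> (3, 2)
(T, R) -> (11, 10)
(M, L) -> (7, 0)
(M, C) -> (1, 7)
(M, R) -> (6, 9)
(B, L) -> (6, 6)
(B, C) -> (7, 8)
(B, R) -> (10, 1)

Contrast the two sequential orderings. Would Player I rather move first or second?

If Player I leads: Column's best replies are T→L, M→R, B→C; Player I's induced payoffs 0, 6, 7; outcome (B, C), payoffs (7, 8).
If Column leads: Player I's best replies are L→M, C→B, R→T; Column's induced payoffs 0, 8, 10; outcome (T, R), payoffs (11, 10).
Player I gets 7 moving first and 11 moving second, so Player I prefers to move second.

second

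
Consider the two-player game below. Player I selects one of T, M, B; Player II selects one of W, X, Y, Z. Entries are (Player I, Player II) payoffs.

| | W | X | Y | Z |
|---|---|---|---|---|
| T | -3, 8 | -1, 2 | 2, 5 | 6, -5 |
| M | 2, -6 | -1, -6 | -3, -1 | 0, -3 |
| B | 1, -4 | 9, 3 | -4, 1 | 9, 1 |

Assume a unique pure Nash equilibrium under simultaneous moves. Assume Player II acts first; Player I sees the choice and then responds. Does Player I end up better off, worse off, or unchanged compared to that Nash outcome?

Player I best-responds to each possible Player II move:
- W → Player I plays M (best of -3, 2, 1); Player II gets -6.
- X → Player I plays B (best of -1, -1, 9); Player II gets 3.
- Y → Player I plays T (best of 2, -3, -4); Player II gets 5.
- Z → Player I plays B (best of 6, 0, 9); Player II gets 1.
Player II's induced payoffs are -6, 3, 5, 1, so Player II commits to Y. Subgame-perfect outcome: (T, Y) with payoffs (2, 5).
Now find the simultaneous Nash equilibrium.
Player I's best replies: W→M; X→B; Y→T; Z→B.
Player II's best replies: T→W; M→Y; B→X.
Only (B, X) has each player best-responding; Nash payoffs (9, 3).
Player I earns 2 sequentially versus 9 at the Nash outcome: worse off.

worse off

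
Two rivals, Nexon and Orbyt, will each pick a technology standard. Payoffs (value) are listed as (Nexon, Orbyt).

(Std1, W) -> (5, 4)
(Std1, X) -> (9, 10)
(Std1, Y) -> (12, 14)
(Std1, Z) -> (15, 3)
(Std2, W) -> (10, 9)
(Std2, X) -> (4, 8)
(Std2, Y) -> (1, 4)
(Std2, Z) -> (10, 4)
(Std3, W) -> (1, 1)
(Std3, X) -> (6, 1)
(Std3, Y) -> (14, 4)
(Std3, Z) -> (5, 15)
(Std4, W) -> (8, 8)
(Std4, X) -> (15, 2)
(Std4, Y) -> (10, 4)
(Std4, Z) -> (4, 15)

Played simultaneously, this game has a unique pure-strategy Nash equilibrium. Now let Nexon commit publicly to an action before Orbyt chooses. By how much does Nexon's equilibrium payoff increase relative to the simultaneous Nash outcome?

Orbyt best-responds to each possible Nexon move:
- Std1 → Orbyt plays Y (best of 4, 10, 14, 3); Nexon gets 12.
- Std2 → Orbyt plays W (best of 9, 8, 4, 4); Nexon gets 10.
- Std3 → Orbyt plays Z (best of 1, 1, 4, 15); Nexon gets 5.
- Std4 → Orbyt plays Z (best of 8, 2, 4, 15); Nexon gets 4.
Maximizing over 12, 10, 5, 4, Nexon chooses Std1. Subgame-perfect outcome: (Std1, Y) with payoffs (12, 14).
For the simultaneous game, intersect best replies.
Nexon's best replies: W→Std2; X→Std4; Y→Std3; Z→Std1.
Orbyt's best replies: Std1→Y; Std2→W; Std3→Z; Std4→Z.
Only (Std2, W) has each player best-responding; Nash payoffs (10, 9).
Nexon's commitment gain: 12 − 10 = 2.

2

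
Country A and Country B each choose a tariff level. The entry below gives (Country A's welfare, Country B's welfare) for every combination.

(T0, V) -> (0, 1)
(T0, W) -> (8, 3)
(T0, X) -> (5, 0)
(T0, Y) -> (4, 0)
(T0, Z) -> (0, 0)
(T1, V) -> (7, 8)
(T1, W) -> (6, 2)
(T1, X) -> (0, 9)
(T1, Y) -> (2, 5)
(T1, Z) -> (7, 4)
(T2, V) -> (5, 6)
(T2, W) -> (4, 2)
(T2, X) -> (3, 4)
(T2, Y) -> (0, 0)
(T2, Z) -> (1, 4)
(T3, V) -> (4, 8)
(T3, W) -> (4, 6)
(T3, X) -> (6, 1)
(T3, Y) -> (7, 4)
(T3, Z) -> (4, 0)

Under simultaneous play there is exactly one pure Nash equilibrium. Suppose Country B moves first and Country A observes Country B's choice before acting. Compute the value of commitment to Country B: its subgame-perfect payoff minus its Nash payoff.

Work backward from Country A's decision.
- V: BR = T1, leader payoff 8.
- W: BR = T0, leader payoff 3.
- X: BR = T3, leader payoff 1.
- Y: BR = T3, leader payoff 4.
- Z: BR = T1, leader payoff 4.
Maximizing over 8, 3, 1, 4, 4, Country B chooses V. Subgame-perfect outcome: (T1, V) with payoffs (7, 8).
Under simultaneous play:
Country A's best replies: V→T1; W→T0; X→T3; Y→T3; Z→T1.
Country B's best replies: T0→W; T1→X; T2→V; T3→V.
The unique mutual best reply is (T0, W), giving (8, 3).
Country B's commitment gain: 8 − 3 = 5.

5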